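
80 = 80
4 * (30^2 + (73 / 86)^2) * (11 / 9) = 73279019 / 16641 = 4403.52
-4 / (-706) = 0.01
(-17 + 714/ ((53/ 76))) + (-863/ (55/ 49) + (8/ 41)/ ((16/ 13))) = 56925723/ 239030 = 238.15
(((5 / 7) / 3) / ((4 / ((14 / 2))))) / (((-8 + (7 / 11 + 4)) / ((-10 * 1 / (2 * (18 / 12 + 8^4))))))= 5 / 33078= 0.00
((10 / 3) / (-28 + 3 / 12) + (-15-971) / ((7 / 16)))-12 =-5281660 / 2331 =-2265.83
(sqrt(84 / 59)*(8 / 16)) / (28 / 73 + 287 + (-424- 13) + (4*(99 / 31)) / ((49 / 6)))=-110887*sqrt(1239) / 968607130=-0.00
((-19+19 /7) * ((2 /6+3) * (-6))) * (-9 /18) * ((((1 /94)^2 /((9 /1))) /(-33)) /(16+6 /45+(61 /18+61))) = 950 /1232663971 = 0.00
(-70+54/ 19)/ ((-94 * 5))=638/ 4465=0.14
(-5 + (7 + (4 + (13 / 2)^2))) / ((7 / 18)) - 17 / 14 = 860 / 7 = 122.86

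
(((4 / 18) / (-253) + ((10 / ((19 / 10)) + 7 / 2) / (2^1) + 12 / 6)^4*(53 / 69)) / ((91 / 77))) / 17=96773503568773 / 1526219465472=63.41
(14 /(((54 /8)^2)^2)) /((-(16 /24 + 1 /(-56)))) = -0.01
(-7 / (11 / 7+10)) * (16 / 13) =-784 / 1053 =-0.74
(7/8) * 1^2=7/8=0.88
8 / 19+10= 198 / 19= 10.42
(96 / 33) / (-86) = -16 / 473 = -0.03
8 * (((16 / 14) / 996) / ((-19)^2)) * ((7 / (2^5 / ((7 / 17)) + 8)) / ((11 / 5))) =14 / 14831685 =0.00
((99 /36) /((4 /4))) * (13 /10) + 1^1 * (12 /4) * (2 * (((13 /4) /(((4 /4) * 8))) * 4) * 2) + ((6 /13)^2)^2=26413643 /1142440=23.12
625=625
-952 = -952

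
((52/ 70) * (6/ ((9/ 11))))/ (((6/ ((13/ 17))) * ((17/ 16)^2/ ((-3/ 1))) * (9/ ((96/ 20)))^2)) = -60915712/ 116069625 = -0.52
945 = 945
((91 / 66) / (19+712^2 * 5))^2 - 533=-14917002899983827227 / 27986872232615076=-533.00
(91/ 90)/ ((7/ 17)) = 2.46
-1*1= -1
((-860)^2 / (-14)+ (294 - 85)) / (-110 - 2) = 469.82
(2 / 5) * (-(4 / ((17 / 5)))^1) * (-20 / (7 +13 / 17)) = 1.21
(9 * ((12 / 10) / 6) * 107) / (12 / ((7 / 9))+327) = 2247 / 3995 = 0.56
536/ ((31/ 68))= 36448/ 31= 1175.74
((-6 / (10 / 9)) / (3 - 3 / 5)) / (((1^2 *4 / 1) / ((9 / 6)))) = -27 / 32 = -0.84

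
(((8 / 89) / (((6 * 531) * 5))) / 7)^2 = 16 / 24623379218025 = 0.00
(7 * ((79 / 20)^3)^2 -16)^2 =2892000187365684459690609 / 4096000000000000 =706054733.24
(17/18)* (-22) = -187/9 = -20.78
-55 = -55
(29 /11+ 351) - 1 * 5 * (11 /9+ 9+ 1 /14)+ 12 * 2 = 452069 /1386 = 326.17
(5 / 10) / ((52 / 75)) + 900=93675 / 104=900.72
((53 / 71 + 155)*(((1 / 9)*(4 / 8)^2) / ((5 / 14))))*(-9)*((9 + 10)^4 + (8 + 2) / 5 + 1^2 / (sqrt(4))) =-10087820841 / 710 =-14208198.37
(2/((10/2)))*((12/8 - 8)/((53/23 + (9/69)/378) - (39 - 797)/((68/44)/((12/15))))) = -640458/97221811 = -0.01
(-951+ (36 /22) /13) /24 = -45325 /1144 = -39.62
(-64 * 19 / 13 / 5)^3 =-6547.28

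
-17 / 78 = -0.22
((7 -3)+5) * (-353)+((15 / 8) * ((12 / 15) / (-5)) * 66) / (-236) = -3748761 / 1180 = -3176.92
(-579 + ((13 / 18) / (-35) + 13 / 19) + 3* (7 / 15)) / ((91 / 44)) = -151930438 / 544635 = -278.96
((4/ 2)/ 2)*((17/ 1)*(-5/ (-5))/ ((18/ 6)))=17/ 3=5.67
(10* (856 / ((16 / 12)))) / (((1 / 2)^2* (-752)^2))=1605 / 35344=0.05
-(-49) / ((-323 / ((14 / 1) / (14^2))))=-0.01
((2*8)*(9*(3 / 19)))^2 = 516.96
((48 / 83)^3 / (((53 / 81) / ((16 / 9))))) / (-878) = -7962624 / 13303768129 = -0.00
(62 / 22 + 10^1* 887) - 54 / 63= 683141 / 77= 8871.96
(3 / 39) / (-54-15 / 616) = -616 / 432627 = -0.00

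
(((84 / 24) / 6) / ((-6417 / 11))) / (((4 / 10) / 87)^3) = -234744125 / 22816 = -10288.57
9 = 9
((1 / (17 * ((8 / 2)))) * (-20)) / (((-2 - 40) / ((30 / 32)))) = 25 / 3808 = 0.01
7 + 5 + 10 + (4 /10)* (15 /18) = 67 /3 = 22.33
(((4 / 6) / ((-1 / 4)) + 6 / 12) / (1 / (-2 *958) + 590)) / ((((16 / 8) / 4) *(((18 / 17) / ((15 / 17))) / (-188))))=11706760 / 10173951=1.15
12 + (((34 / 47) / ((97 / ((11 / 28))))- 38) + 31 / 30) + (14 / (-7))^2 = -10035236 / 478695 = -20.96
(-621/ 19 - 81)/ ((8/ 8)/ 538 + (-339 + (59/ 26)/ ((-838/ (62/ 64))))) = 405110384640/ 1208019385331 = 0.34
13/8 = 1.62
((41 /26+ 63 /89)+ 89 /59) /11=517879 /1501786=0.34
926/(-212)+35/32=-5553/1696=-3.27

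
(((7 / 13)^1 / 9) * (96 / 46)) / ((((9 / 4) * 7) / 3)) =0.02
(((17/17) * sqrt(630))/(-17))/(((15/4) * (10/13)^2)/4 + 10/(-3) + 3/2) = 6084 * sqrt(70)/44081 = 1.15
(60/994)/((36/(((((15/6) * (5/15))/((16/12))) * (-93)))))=-775/7952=-0.10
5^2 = 25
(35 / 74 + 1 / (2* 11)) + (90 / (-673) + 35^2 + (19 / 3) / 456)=24166810967 / 19721592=1225.40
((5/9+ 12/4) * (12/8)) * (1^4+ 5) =32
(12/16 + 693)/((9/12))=925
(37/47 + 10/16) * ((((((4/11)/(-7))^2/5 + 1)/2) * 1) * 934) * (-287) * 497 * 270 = -578100253906809/22748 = -25413234302.22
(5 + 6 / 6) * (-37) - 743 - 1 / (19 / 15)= -18350 / 19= -965.79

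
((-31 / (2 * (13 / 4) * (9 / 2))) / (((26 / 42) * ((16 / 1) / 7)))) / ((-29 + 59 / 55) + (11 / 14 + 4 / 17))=9941855 / 357133842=0.03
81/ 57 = 27/ 19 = 1.42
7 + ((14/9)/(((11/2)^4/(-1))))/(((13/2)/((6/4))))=3996769/570999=7.00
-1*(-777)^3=469097433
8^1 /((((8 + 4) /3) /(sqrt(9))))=6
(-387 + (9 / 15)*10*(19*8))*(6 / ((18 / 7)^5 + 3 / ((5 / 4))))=44118375 / 1608254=27.43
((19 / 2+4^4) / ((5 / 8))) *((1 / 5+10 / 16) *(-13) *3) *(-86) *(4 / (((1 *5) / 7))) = 822809988 / 125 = 6582479.90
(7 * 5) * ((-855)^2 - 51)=25584090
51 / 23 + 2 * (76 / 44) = 1435 / 253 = 5.67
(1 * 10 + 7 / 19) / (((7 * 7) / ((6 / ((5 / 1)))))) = 1182 / 4655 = 0.25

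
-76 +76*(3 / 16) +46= -63 / 4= -15.75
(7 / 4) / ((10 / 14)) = 49 / 20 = 2.45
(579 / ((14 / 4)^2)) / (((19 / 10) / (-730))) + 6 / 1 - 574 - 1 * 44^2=-19238024 / 931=-20663.83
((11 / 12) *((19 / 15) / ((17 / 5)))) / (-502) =-209 / 307224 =-0.00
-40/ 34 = -1.18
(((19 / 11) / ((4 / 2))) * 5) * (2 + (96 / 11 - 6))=2470 / 121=20.41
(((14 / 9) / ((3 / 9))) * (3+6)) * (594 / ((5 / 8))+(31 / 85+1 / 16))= 5431125 / 136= 39934.74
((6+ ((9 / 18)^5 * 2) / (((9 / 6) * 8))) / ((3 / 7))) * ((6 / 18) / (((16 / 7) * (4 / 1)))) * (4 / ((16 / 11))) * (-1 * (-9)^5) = 1359148329 / 16384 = 82955.83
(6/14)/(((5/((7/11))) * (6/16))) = 8/55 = 0.15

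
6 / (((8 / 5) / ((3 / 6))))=1.88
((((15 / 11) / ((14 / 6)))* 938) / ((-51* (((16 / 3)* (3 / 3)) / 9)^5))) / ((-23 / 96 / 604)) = 6532555145355 / 17616896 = 370811.93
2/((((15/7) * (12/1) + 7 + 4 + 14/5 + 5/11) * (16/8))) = 385/15388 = 0.03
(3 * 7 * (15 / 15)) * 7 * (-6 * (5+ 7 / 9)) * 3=-15288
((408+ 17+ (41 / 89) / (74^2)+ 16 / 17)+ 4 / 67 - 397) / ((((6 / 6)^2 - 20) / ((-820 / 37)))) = 3300224141135 / 97560159997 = 33.83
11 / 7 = 1.57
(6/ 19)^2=0.10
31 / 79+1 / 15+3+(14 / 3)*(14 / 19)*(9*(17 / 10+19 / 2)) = 7881817 / 22515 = 350.07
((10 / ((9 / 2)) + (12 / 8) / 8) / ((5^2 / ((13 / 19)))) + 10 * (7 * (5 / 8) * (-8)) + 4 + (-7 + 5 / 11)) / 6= -265205579 / 4514400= -58.75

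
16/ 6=8/ 3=2.67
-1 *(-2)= 2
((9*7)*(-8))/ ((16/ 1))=-63/ 2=-31.50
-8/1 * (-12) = 96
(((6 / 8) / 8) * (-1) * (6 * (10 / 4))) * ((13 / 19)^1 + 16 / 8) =-2295 / 608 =-3.77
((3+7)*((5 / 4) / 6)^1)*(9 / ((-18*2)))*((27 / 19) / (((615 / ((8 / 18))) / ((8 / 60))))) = -1 / 14022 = -0.00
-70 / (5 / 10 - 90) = 140 / 179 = 0.78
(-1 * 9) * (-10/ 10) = 9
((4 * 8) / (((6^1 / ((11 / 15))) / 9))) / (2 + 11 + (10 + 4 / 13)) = 2288 / 1515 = 1.51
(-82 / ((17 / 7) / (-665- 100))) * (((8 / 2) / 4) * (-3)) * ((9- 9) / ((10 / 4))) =0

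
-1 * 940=-940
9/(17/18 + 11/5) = 810/283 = 2.86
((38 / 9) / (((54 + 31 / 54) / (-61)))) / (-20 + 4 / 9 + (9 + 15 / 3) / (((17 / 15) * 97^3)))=971049390426 / 4023709622261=0.24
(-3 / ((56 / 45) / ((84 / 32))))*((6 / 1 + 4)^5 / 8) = -1265625 / 16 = -79101.56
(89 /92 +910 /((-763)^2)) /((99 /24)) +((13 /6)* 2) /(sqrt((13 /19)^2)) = 138203805 /21041251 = 6.57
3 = 3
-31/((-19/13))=403/19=21.21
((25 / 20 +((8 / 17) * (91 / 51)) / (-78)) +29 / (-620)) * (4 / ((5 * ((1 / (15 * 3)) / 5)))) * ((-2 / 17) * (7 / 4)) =-44.19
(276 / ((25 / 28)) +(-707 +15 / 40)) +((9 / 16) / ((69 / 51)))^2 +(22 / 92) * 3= -1342778903 / 3385600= -396.61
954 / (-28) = -477 / 14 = -34.07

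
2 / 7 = 0.29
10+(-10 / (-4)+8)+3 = 47 / 2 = 23.50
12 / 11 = 1.09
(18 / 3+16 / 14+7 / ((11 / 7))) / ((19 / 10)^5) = 4700000 / 10034717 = 0.47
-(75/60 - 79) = 311/4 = 77.75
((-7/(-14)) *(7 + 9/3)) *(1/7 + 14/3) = 505/21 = 24.05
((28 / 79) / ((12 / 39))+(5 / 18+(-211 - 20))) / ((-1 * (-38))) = -326449 / 54036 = -6.04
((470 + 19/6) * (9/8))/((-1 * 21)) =-2839/112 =-25.35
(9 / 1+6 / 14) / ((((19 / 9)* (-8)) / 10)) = -1485 / 266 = -5.58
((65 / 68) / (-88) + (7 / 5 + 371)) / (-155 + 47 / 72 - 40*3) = -100276947 / 73876220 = -1.36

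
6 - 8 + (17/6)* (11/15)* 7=1129/90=12.54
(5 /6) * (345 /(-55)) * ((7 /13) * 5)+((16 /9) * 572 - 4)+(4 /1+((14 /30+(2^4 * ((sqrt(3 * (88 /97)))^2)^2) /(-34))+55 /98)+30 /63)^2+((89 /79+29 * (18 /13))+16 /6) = 653824506701272942518943 /624572097028425245700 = 1046.84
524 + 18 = 542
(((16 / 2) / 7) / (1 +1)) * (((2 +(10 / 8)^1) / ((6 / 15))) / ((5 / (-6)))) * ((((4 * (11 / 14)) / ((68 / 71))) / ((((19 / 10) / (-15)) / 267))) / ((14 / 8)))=2439765900 / 110789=22021.73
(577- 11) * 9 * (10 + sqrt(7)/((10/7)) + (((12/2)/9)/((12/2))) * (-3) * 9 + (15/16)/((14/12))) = 17829 * sqrt(7)/5 + 1113039/28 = 49185.61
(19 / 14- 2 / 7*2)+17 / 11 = 359 / 154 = 2.33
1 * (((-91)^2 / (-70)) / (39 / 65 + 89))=-169 / 128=-1.32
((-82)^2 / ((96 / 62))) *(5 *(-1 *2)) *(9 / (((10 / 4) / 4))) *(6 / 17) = -220705.41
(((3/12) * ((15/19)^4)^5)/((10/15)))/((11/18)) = 8978193171215057373046875/1653958832132022160507646444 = 0.01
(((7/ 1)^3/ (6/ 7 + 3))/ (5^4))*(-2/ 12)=-2401/ 101250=-0.02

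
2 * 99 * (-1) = -198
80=80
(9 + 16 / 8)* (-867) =-9537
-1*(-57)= 57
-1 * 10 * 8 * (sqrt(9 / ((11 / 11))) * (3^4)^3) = -127545840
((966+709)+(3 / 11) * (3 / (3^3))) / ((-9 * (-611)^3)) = 4252 / 5211187839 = 0.00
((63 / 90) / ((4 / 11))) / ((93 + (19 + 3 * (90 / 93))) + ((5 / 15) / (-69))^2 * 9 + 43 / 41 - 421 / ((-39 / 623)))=6057282231 / 21526660167560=0.00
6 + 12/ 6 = 8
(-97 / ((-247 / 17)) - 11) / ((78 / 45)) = -8010 / 3211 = -2.49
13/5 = 2.60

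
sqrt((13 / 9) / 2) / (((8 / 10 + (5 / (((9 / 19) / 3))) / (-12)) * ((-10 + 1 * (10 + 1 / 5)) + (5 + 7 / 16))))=-2400 * sqrt(26) / 149281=-0.08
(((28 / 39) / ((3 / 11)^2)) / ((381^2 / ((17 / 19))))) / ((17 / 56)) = 189728 / 968078709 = 0.00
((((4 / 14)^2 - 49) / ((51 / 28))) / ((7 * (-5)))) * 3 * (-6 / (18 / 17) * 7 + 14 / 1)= -2068 / 35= -59.09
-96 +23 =-73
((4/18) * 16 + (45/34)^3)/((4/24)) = 2077853/58956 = 35.24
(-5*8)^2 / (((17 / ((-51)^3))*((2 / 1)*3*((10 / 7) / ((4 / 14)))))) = -416160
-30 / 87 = -10 / 29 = -0.34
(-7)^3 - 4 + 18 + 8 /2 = -325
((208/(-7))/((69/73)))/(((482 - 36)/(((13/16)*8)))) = -49348/107709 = -0.46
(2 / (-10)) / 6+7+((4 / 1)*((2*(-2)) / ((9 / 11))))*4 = -6413 / 90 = -71.26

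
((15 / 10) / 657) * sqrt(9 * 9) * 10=15 / 73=0.21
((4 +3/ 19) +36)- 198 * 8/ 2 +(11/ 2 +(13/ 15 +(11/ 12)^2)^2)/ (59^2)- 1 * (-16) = -25229336271221/ 34286457600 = -735.84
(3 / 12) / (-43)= -1 / 172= -0.01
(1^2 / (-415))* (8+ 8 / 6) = -28 / 1245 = -0.02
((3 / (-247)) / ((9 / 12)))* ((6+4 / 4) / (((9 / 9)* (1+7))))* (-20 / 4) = 35 / 494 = 0.07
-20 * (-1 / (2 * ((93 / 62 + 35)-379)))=-4 / 137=-0.03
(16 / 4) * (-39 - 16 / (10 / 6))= -972 / 5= -194.40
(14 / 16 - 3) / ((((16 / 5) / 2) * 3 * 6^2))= -0.01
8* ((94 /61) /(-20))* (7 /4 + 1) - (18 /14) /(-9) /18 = -64837 /38430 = -1.69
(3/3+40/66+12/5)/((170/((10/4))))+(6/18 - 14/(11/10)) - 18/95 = -889991/71060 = -12.52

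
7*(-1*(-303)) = 2121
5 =5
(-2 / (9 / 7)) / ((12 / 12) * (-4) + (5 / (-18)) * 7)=28 / 107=0.26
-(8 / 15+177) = -2663 / 15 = -177.53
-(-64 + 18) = 46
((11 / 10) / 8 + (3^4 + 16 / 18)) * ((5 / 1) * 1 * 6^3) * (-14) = -1240239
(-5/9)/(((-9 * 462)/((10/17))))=0.00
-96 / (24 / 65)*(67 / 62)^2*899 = -8461765 / 31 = -272960.16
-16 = -16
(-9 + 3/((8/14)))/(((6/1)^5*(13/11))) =-55/134784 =-0.00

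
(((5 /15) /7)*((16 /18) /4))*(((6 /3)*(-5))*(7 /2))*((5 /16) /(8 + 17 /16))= -10 /783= -0.01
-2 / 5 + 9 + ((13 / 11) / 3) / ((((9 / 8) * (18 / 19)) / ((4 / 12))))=349757 / 40095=8.72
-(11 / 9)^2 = -121 / 81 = -1.49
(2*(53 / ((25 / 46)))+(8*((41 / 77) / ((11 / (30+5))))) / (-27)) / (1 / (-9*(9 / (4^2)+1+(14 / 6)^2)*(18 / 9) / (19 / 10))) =-4007973007 / 310365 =-12913.74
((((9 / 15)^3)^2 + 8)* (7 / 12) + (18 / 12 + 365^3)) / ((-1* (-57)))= 9117587098853 / 10687500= 853107.56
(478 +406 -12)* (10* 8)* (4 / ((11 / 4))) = 1116160 / 11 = 101469.09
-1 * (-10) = 10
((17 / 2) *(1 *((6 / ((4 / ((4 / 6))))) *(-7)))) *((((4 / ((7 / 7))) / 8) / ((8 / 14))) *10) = -4165 / 8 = -520.62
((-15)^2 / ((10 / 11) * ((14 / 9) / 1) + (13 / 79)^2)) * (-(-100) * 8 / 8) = 15611.77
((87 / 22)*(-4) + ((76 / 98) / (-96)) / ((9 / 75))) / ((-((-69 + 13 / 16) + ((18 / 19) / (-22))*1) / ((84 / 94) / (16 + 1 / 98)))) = -655939508 / 50476272327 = -0.01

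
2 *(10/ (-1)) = -20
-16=-16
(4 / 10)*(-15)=-6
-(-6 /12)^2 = -0.25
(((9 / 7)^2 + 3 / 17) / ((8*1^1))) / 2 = 381 / 3332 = 0.11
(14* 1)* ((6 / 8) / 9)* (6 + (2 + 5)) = 91 / 6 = 15.17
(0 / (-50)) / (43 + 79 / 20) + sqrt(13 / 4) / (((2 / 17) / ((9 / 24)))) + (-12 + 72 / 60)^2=51* sqrt(13) / 32 + 2916 / 25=122.39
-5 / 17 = -0.29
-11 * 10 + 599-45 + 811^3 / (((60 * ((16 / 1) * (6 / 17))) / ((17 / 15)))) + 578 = 154244291059 / 86400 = 1785234.85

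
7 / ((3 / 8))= 56 / 3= 18.67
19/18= 1.06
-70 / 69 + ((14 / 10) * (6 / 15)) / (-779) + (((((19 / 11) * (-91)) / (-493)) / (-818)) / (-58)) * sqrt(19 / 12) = -1364216 / 1343775 + 1729 * sqrt(57) / 1543732872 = -1.02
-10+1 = -9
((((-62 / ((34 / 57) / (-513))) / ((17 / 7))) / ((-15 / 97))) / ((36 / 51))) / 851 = -68388201 / 289340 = -236.36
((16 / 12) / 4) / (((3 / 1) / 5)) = 5 / 9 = 0.56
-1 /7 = -0.14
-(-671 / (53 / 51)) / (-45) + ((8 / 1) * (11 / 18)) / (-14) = -245377 / 16695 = -14.70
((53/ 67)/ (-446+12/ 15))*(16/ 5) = -8/ 1407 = -0.01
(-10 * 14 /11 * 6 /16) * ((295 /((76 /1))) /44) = -30975 /73568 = -0.42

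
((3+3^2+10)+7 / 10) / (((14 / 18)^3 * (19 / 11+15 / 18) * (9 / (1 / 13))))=606771 / 3767855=0.16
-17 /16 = -1.06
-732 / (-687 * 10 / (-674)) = -82228 / 1145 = -71.81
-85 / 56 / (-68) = 0.02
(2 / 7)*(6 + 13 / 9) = 134 / 63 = 2.13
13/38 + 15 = 583/38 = 15.34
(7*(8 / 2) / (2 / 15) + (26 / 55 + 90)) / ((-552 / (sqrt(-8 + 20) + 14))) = -57841 / 7590 - 8263*sqrt(3) / 7590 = -9.51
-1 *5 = -5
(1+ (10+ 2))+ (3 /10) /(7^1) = 913 /70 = 13.04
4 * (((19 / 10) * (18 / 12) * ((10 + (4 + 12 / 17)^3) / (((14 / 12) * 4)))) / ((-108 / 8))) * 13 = -27719822 / 103173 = -268.67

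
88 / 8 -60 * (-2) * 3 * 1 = 371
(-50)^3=-125000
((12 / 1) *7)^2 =7056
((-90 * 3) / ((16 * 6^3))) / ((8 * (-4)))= 0.00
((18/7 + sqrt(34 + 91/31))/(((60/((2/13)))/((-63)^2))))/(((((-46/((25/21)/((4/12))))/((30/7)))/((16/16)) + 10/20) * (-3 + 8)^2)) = -3969 * sqrt(35495)/757237 - 10206/24427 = -1.41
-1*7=-7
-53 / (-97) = 53 / 97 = 0.55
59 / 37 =1.59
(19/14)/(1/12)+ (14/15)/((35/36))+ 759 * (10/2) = 667143/175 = 3812.25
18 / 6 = 3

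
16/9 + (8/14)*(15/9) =172/63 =2.73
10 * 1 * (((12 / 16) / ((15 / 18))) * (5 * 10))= 450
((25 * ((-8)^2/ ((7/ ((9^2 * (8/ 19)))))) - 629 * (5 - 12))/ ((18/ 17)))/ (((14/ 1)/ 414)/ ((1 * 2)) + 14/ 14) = 634358009/ 55993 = 11329.24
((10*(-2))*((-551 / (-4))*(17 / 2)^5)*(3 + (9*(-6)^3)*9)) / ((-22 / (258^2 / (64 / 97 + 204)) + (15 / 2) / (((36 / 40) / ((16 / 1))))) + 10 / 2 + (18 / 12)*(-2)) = 15779150595233029305 / 998138368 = 15808580354.30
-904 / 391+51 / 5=15421 / 1955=7.89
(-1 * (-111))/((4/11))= 305.25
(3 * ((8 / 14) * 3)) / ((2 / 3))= 54 / 7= 7.71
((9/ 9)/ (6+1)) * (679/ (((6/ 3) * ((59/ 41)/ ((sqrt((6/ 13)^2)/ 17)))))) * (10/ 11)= 119310/ 143429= 0.83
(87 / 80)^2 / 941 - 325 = -1957272431 / 6022400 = -325.00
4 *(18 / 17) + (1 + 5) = 174 / 17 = 10.24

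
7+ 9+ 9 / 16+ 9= 409 / 16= 25.56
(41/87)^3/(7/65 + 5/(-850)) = 30463082/29632635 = 1.03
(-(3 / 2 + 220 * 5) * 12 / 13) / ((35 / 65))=-13218 / 7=-1888.29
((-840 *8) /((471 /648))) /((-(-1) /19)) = -27578880 /157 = -175661.66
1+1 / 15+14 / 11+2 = 716 / 165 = 4.34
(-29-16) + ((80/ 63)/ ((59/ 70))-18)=-61.49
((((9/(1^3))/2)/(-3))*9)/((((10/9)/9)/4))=-2187/5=-437.40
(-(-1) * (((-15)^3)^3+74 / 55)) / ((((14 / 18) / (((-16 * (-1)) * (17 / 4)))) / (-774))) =1001558690824322088 / 385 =2601451144998239.19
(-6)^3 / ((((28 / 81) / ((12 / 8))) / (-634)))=4159674 / 7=594239.14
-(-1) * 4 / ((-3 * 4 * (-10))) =1 / 30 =0.03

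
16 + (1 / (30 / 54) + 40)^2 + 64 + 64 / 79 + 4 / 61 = 220242239 / 120475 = 1828.12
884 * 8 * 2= 14144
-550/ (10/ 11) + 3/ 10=-6047/ 10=-604.70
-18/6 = -3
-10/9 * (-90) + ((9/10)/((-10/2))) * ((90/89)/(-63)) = 311509/3115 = 100.00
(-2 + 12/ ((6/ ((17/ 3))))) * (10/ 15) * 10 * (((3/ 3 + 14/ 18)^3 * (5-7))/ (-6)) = 2293760/ 19683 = 116.54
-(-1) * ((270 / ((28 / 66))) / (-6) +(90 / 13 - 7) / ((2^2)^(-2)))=-19529 / 182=-107.30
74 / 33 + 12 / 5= 766 / 165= 4.64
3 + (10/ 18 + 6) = 86/ 9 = 9.56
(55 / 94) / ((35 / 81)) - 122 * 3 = -364.65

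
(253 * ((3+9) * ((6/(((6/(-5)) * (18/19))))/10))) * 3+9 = -4798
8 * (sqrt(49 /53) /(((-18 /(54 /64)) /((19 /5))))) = -1.37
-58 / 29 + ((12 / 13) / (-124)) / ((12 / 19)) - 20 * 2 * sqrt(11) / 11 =-40 * sqrt(11) / 11 - 3243 / 1612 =-14.07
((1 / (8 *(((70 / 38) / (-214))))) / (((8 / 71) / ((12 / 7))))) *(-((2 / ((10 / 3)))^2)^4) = 2841103269 / 765625000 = 3.71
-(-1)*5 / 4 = 5 / 4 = 1.25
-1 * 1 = -1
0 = 0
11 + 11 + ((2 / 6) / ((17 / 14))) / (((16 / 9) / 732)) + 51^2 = 93025 / 34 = 2736.03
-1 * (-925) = 925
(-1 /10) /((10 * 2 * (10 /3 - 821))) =3 /490600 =0.00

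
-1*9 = -9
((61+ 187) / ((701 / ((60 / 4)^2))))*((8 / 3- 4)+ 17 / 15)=-11160 / 701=-15.92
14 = 14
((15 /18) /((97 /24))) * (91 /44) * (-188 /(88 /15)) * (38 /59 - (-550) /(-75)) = 63299600 /692483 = 91.41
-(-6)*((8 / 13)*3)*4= 576 / 13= 44.31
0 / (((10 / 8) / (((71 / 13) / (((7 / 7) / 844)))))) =0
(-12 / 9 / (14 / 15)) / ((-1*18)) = 5 / 63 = 0.08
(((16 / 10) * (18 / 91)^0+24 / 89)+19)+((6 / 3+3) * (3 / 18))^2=345457 / 16020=21.56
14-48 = -34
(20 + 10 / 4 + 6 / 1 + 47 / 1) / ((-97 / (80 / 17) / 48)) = -175.82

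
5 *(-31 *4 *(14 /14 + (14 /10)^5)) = -2471568 /625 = -3954.51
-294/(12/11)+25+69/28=-6777/28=-242.04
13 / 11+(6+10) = 189 / 11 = 17.18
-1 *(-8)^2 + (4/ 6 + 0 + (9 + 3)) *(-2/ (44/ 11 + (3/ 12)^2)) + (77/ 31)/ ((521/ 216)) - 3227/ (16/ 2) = -472.58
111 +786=897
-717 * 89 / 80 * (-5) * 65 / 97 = 4147845 / 1552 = 2672.58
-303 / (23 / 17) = -5151 / 23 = -223.96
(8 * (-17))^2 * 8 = 147968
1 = 1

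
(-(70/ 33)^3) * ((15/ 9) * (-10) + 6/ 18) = 16807000/ 107811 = 155.89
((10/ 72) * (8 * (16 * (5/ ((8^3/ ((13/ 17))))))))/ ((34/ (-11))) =-3575/ 83232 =-0.04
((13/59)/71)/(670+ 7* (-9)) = 13/2542723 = 0.00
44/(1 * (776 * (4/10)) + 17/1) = 220/1637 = 0.13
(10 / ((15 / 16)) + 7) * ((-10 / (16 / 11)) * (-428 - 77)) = 1472075 / 24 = 61336.46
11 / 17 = 0.65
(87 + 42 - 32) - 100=-3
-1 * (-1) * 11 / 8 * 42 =231 / 4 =57.75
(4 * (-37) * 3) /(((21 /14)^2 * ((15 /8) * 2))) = -2368 /45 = -52.62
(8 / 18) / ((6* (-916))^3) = -1 / 373527593856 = -0.00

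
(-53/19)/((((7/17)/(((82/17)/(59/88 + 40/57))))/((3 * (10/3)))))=-11473440/48181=-238.13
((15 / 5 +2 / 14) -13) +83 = 512 / 7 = 73.14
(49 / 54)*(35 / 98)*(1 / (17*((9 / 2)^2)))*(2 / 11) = 70 / 408969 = 0.00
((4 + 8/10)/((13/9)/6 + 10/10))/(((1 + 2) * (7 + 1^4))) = 54/335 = 0.16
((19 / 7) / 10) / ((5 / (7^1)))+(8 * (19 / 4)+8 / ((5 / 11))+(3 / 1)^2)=3249 / 50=64.98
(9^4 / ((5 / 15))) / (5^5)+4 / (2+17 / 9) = 7.33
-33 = -33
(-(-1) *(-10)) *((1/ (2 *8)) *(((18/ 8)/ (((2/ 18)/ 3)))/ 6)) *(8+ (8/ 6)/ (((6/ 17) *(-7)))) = -10575/ 224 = -47.21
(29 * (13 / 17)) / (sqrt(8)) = 377 * sqrt(2) / 68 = 7.84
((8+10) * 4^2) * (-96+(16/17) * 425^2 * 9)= 440612352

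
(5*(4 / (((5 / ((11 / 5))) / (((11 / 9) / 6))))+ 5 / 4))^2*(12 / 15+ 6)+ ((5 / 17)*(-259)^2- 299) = 246255754561 / 12393000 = 19870.55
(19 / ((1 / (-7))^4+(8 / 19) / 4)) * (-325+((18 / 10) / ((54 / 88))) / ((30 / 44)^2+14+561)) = -1176877753142119 / 20141535375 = -58430.39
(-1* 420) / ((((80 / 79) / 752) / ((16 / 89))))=-4990272 / 89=-56070.47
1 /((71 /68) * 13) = 68 /923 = 0.07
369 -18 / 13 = 4779 / 13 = 367.62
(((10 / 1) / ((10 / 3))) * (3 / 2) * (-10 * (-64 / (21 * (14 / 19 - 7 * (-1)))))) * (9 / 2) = 79.77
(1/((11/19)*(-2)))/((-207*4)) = 19/18216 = 0.00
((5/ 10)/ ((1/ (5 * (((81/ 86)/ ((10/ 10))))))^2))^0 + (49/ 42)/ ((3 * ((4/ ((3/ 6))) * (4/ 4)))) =151/ 144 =1.05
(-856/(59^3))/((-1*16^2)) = 107/6572128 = 0.00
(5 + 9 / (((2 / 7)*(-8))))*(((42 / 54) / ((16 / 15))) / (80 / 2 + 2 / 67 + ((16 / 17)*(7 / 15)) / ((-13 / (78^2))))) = -3388525 / 723958272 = -0.00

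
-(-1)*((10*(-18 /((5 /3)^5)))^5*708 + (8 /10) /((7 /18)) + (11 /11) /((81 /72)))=-380344411.50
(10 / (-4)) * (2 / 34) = -5 / 34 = -0.15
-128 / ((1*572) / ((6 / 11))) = -192 / 1573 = -0.12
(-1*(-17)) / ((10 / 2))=17 / 5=3.40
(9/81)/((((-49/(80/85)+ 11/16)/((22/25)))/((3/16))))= -11/30825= -0.00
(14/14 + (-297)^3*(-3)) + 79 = 78594299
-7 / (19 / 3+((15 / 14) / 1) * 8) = -147 / 313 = -0.47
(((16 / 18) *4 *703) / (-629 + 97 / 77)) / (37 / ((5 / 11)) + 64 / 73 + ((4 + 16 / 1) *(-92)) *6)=297110 / 817626177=0.00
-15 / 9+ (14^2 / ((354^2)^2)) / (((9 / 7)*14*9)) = -1060026740231 / 636016044168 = -1.67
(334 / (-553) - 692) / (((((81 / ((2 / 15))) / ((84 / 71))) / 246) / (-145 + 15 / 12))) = 2407856200 / 50481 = 47698.27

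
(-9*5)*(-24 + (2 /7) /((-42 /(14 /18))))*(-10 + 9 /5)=-186017 /21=-8857.95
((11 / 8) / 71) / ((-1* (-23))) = 11 / 13064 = 0.00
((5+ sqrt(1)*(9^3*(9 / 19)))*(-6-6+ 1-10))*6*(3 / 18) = -139776 / 19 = -7356.63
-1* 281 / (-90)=281 / 90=3.12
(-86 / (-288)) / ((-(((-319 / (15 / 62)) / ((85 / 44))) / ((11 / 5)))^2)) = -310675 / 100139336704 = -0.00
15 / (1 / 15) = 225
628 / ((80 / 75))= 2355 / 4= 588.75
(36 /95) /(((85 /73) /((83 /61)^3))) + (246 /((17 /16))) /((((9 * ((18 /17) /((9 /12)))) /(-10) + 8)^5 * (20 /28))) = 2957721889690181490411 /3507213479961695847200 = 0.84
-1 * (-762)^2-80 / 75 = -8709676 / 15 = -580645.07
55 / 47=1.17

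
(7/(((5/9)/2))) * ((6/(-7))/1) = -108/5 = -21.60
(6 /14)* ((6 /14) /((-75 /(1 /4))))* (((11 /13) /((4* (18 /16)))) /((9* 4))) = -11 /3439800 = -0.00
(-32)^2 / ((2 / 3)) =1536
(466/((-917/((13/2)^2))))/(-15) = 39377/27510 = 1.43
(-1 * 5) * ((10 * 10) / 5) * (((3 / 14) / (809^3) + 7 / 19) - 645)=4539507965991550 / 70420192157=64463.16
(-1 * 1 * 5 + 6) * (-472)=-472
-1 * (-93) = 93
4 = 4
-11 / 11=-1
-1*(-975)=975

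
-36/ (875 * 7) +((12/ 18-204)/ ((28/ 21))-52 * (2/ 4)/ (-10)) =-1836347/ 12250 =-149.91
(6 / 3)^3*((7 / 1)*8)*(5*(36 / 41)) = 80640 / 41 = 1966.83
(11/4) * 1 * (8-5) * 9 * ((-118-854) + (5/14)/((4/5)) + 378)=-9871983/224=-44071.35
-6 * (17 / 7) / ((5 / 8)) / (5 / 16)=-13056 / 175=-74.61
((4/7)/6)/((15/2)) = 4/315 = 0.01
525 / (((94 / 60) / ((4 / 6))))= 10500 / 47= 223.40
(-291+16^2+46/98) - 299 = -16343/49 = -333.53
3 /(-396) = -1 /132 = -0.01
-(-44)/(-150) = -22/75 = -0.29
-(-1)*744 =744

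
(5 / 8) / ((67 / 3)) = 15 / 536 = 0.03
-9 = -9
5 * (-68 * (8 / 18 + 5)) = -16660 / 9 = -1851.11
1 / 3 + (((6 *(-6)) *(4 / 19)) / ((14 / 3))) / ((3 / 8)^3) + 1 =-11756 / 399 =-29.46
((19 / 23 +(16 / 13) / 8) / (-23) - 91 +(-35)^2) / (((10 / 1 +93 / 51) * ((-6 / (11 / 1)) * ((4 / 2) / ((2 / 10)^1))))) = -291653615 / 16587324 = -17.58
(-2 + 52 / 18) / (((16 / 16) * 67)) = 8 / 603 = 0.01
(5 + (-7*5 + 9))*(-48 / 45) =112 / 5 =22.40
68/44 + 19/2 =243/22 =11.05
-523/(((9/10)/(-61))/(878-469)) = 130483270/9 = 14498141.11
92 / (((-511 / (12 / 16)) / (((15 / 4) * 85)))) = -87975 / 2044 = -43.04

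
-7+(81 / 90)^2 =-619 / 100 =-6.19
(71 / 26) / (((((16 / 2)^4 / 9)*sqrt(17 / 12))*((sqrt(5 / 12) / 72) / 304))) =327807*sqrt(85) / 17680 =170.94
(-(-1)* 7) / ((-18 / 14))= -49 / 9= -5.44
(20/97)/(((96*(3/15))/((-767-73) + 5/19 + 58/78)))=-7771175/862524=-9.01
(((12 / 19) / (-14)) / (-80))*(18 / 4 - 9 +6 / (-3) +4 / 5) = -9 / 2800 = -0.00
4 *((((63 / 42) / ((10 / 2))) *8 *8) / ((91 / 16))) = 6144 / 455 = 13.50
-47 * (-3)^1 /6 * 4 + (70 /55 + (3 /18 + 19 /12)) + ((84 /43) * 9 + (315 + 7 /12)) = 610436 /1419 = 430.19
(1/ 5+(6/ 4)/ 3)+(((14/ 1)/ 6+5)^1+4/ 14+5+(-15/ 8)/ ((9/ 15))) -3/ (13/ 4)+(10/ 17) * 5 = 2267063/ 185640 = 12.21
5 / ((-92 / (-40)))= 50 / 23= 2.17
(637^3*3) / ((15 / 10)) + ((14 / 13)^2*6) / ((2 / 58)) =87364534418 / 169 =516949907.80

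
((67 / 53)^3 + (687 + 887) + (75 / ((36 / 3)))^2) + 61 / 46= 88557762099 / 54786736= 1616.41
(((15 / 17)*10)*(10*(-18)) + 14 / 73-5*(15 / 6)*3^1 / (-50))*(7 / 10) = -11031055 / 9928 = -1111.11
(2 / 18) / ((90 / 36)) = 2 / 45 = 0.04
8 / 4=2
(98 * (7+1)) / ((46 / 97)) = 38024 / 23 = 1653.22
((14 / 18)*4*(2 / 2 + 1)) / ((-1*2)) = -28 / 9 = -3.11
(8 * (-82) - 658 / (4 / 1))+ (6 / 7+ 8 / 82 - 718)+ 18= -872219 / 574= -1519.55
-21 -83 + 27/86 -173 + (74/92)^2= -25116243/90988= -276.04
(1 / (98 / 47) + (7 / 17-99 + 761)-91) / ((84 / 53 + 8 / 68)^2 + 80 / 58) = 1319432533327 / 9869929272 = 133.68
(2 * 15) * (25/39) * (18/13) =4500/169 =26.63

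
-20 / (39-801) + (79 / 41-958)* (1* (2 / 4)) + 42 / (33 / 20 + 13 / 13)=-765258667 / 1655826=-462.16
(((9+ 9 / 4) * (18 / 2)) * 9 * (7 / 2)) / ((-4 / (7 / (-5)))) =35721 / 32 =1116.28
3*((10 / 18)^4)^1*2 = 0.57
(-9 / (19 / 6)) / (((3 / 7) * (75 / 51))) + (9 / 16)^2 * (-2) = -312651 / 60800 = -5.14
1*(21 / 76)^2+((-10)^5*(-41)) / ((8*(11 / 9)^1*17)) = 26641882467 / 1080112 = 24665.85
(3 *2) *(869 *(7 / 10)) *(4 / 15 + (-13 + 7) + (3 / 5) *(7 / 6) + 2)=-11071.06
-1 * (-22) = 22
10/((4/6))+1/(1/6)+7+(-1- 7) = 20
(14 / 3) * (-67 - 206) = -1274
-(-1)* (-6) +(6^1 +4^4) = 256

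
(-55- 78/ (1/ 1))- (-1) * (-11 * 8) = -221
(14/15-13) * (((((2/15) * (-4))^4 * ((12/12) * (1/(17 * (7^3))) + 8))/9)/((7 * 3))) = -34584449024/836876053125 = -0.04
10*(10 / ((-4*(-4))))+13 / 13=29 / 4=7.25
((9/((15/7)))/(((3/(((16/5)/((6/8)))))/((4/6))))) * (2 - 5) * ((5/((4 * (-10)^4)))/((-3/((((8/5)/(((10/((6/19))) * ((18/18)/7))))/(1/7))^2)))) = 2151296/705078125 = 0.00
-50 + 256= 206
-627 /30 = -209 /10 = -20.90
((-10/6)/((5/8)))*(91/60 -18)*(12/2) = 3956/15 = 263.73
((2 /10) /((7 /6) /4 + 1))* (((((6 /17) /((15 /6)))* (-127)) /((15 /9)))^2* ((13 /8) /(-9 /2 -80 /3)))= -4891345056 /5235415625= -0.93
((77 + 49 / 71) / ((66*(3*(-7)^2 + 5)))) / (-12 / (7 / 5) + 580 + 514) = 9653 / 1352960664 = 0.00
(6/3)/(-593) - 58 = -34396/593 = -58.00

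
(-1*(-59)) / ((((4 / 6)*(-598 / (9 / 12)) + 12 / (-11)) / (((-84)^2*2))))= -20607048 / 13183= -1563.15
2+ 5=7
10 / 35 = 0.29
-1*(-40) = 40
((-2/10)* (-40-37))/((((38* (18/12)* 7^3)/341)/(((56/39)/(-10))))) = -15004/389025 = -0.04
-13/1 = -13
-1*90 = -90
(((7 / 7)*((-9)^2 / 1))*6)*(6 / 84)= 34.71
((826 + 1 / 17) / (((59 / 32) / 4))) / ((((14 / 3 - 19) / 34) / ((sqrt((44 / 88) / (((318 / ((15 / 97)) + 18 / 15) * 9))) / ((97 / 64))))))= -28760064 * sqrt(6430) / 158235227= -14.57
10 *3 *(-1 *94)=-2820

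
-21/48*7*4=-49/4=-12.25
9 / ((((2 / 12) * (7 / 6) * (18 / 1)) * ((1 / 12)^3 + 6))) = 0.43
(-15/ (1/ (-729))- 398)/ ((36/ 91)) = 958867/ 36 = 26635.19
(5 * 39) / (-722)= -195 / 722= -0.27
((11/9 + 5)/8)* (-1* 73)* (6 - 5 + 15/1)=-8176/9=-908.44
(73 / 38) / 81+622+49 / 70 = 4791859 / 7695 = 622.72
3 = 3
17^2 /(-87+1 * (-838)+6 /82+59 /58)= -687242 /2197057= -0.31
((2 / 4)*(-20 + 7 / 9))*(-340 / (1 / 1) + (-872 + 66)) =33043 / 3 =11014.33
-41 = -41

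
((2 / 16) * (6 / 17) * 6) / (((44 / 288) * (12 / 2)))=54 / 187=0.29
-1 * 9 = -9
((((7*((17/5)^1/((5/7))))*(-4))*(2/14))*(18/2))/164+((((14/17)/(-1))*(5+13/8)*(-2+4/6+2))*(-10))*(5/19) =8469076/993225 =8.53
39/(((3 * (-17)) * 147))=-13/2499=-0.01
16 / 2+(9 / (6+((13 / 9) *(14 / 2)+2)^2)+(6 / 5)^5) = 407618917 / 38646875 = 10.55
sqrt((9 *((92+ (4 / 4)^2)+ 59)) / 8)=3 *sqrt(19)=13.08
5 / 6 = 0.83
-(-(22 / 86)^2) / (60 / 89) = 10769 / 110940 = 0.10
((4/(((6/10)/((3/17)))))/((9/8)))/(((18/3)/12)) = 320/153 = 2.09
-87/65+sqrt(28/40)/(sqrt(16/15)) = -87/65+sqrt(42)/8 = -0.53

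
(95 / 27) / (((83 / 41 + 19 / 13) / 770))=19494475 / 25083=777.20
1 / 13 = 0.08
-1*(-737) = 737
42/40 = 21/20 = 1.05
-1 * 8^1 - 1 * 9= -17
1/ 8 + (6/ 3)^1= 17/ 8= 2.12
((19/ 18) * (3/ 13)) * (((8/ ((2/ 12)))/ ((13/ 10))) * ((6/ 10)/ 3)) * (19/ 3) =5776/ 507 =11.39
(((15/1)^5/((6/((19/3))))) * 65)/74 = 104203125/148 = 704075.17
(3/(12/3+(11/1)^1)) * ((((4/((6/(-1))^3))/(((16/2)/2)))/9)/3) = -1/29160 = -0.00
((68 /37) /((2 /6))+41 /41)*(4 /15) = 964 /555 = 1.74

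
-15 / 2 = -7.50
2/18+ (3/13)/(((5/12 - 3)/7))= -0.51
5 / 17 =0.29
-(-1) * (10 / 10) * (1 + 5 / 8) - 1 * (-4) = 5.62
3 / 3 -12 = -11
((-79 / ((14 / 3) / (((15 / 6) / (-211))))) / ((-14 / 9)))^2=113742225 / 6841274944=0.02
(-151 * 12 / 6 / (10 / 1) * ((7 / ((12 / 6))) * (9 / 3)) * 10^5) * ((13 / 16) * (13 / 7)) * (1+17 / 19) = -1722532500 / 19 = -90659605.26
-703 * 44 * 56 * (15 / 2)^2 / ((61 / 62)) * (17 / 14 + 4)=-31499602200 / 61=-516386921.31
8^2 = 64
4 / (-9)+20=176 / 9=19.56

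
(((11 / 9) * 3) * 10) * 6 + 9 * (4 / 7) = 1576 / 7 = 225.14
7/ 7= 1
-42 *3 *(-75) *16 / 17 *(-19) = -2872800 / 17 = -168988.24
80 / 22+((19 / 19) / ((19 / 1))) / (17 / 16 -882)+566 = 1678065954 / 2945855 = 569.64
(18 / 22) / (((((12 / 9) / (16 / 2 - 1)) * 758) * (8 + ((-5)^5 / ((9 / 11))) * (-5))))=0.00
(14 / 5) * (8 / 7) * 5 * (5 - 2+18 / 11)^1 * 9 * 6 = 44064 / 11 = 4005.82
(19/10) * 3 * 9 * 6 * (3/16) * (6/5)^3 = 124659/1250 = 99.73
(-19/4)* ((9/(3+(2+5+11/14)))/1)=-1197/302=-3.96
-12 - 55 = -67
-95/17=-5.59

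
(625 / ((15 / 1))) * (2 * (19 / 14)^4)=282.70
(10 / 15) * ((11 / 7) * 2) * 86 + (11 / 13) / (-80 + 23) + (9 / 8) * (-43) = 5469199 / 41496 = 131.80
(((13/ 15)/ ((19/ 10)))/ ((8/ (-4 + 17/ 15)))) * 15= -559/ 228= -2.45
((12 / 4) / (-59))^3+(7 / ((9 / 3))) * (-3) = -1437680 / 205379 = -7.00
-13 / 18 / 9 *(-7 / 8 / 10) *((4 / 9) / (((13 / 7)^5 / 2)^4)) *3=1117091728166568014 / 1776233152806167024472555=0.00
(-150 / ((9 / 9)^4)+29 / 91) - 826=-88787 / 91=-975.68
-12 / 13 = -0.92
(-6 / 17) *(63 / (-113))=378 / 1921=0.20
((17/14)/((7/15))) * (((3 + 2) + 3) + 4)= 1530/49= 31.22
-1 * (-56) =56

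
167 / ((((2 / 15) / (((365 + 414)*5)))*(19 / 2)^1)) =513525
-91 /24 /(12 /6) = -91 /48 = -1.90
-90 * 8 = -720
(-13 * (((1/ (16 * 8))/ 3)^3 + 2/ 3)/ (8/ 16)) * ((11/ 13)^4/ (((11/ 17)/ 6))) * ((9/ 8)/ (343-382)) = 65703128623/ 27644657664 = 2.38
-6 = -6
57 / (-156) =-19 / 52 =-0.37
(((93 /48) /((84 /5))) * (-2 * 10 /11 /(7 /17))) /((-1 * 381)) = 13175 /9857232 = 0.00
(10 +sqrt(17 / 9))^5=(sqrt(17) +30)^5 / 243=190386.64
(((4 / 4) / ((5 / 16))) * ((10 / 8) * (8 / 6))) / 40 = 2 / 15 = 0.13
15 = 15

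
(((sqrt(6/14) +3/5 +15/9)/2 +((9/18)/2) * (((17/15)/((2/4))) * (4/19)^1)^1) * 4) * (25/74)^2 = 625 * sqrt(21)/19166 +14875/26011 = 0.72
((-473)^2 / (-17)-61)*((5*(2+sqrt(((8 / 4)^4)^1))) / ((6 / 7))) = -462753.53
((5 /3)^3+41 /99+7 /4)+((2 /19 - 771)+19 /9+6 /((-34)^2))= -4970660657 /6523308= -761.98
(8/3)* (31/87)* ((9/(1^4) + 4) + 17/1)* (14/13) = 34720/1131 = 30.70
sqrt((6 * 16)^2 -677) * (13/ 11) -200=-200+13 * sqrt(8539)/ 11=-90.79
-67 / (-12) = 67 / 12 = 5.58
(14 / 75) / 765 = 14 / 57375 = 0.00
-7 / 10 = -0.70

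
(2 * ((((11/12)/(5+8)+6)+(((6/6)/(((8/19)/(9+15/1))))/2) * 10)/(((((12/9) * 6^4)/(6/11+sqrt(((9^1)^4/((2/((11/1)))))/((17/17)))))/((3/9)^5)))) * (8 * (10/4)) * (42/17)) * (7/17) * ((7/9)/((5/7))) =6413071/382794984+6413071 * sqrt(22)/5155488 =5.85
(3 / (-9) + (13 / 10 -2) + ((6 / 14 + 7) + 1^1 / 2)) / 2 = 3.45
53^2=2809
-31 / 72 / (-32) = 31 / 2304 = 0.01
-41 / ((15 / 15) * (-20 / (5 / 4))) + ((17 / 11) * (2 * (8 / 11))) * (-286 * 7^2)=-5543997 / 176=-31499.98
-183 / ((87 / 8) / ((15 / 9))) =-2440 / 87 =-28.05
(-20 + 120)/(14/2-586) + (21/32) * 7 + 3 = 137497/18528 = 7.42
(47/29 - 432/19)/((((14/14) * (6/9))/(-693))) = 24189165/1102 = 21950.24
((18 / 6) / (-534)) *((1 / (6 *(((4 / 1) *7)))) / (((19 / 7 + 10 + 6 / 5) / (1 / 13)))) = -5 / 27046032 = -0.00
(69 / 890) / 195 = 23 / 57850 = 0.00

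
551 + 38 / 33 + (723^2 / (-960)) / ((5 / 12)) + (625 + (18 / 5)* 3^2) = -1283977 / 13200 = -97.27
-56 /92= -14 /23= -0.61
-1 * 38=-38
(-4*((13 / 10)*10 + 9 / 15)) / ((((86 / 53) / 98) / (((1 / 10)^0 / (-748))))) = 10388 / 2365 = 4.39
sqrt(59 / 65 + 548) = sqrt(2319135) / 65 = 23.43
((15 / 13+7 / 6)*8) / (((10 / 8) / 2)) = 5792 / 195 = 29.70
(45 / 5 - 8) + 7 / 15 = 22 / 15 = 1.47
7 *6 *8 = 336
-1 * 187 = -187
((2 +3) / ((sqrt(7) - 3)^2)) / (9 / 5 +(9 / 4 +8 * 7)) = 100 / (1201 * (3 - sqrt(7))^2) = 0.66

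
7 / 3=2.33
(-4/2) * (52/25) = -104/25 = -4.16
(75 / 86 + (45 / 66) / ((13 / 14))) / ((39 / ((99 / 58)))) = 59265 / 842972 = 0.07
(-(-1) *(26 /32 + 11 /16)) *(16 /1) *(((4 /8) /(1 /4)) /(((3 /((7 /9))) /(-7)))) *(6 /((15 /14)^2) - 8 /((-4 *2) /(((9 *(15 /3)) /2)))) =-1630328 /675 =-2415.30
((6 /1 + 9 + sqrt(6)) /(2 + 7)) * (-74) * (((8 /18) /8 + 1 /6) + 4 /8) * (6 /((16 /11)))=-26455 /72 - 5291 * sqrt(6) /216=-427.43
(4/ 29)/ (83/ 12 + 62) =48/ 23983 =0.00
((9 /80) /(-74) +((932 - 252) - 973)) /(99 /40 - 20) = 1734569 /103748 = 16.72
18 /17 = 1.06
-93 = -93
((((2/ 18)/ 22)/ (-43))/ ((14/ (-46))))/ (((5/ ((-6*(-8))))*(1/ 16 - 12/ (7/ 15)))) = -2944/ 20383935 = -0.00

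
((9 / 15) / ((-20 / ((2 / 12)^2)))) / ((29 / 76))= -19 / 8700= -0.00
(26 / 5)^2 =676 / 25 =27.04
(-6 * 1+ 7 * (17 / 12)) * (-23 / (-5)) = 1081 / 60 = 18.02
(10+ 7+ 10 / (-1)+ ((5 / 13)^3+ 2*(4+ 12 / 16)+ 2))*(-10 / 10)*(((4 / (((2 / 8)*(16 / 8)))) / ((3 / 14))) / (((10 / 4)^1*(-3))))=9132368 / 98865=92.37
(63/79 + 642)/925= 50781/73075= 0.69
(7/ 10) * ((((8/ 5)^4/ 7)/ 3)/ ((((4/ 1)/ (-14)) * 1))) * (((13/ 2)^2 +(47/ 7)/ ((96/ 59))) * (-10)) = 398912/ 1125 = 354.59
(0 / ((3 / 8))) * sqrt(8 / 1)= 0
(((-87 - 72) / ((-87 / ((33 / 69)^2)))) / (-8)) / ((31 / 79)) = -506627 / 3804568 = -0.13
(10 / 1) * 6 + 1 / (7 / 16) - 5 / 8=3453 / 56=61.66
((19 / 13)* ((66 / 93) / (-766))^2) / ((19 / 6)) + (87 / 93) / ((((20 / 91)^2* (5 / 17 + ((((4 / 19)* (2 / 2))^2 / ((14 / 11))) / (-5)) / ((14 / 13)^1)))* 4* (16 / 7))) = 7.36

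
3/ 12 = 1/ 4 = 0.25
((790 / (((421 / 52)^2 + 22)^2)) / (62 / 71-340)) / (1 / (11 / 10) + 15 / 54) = -2706716373504 / 10569877273386451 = -0.00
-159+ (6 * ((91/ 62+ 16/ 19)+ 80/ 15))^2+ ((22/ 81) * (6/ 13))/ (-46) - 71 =5245846262981/ 2800693233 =1873.05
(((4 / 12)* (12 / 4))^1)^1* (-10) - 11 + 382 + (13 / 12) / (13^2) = 56317 / 156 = 361.01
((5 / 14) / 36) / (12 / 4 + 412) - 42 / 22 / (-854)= 63419 / 28069272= 0.00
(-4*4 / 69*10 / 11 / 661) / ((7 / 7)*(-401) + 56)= 32 / 34617231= 0.00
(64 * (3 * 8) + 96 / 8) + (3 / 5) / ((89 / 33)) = 688959 / 445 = 1548.22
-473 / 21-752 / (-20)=1583 / 105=15.08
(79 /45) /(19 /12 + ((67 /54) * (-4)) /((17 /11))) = -16116 /14945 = -1.08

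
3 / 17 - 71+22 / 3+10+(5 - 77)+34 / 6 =-2037 / 17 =-119.82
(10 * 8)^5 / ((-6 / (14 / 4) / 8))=-15291733333.33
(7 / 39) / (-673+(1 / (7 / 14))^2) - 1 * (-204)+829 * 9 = 199987508 / 26091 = 7665.00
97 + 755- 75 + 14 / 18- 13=764.78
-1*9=-9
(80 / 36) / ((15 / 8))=32 / 27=1.19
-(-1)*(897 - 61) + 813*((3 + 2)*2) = 8966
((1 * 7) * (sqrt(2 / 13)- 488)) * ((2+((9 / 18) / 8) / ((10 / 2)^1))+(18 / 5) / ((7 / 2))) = -103883 / 10+131 * sqrt(26) / 80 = -10379.95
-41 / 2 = -20.50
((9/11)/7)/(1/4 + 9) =36/2849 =0.01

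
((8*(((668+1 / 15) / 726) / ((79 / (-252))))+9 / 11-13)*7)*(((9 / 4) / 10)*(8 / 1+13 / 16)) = -688263723 / 1390400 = -495.01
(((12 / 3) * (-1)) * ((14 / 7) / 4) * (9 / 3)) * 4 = -24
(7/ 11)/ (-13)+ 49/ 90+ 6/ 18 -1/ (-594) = 16033/ 19305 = 0.83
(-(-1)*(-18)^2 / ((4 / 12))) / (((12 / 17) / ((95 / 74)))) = 130815 / 74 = 1767.77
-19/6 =-3.17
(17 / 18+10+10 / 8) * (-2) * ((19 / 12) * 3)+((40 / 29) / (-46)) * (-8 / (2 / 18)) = -5459767 / 48024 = -113.69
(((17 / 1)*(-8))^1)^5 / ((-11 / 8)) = 372206993408 / 11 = 33836999400.73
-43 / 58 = -0.74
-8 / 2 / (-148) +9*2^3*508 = 1353313 / 37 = 36576.03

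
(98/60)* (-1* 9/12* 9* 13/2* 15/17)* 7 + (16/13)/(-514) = -402235189/908752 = -442.62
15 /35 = 3 /7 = 0.43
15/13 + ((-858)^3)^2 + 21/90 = 398954829822778945.39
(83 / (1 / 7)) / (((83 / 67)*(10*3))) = 469 / 30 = 15.63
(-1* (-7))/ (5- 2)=7/ 3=2.33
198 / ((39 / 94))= 6204 / 13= 477.23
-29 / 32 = -0.91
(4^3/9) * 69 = 1472/3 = 490.67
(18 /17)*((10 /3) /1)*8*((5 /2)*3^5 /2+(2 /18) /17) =7435960 /867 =8576.66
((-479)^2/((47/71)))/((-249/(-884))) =14400634924/11703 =1230507.98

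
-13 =-13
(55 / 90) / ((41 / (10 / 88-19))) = -0.28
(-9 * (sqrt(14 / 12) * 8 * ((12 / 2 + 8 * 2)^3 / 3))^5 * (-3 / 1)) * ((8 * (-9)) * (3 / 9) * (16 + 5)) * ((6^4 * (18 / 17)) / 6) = -221537249506663860496087646208 * sqrt(42) / 17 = -84454439358304302157302520000.00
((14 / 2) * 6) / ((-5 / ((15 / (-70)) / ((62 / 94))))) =423 / 155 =2.73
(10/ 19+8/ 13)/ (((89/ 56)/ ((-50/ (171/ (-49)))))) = 12896800/ 1253031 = 10.29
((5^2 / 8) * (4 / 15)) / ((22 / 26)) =65 / 66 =0.98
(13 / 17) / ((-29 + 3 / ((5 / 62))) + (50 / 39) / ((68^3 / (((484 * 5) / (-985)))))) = 1154601240 / 12380862787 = 0.09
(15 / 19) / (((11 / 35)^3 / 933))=600035625 / 25289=23727.14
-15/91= -0.16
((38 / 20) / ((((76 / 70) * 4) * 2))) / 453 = 7 / 14496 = 0.00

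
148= 148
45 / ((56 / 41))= 1845 / 56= 32.95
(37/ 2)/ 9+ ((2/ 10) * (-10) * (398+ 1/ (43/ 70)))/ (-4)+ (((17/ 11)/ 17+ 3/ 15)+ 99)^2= 23555278429/ 2341350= 10060.55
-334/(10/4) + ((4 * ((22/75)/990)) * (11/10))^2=-38044687016/284765625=-133.60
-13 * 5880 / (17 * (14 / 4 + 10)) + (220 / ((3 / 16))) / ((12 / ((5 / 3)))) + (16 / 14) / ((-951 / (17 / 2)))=-173269924 / 1018521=-170.12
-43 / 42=-1.02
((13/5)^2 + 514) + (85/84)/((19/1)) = 20780449/39900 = 520.81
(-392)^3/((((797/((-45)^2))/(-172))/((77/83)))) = 1615483031500800/66151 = 24421143013.72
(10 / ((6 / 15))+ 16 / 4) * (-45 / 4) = -1305 / 4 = -326.25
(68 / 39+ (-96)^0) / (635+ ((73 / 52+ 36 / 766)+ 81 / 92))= 942563 / 218955798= 0.00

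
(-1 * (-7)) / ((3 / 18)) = 42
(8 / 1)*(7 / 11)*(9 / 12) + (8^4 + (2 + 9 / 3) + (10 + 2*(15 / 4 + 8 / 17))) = 1542099 / 374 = 4123.26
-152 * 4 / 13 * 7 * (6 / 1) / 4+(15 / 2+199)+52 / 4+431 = 159.42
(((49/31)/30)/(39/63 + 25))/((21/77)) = 0.01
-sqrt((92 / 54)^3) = -46 *sqrt(138) / 243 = -2.22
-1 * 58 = -58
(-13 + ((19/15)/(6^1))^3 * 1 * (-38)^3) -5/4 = -193377649/364500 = -530.53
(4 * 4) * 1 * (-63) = -1008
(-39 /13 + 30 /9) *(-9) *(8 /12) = -2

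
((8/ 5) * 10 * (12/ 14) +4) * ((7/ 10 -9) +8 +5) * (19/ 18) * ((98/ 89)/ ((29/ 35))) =2712934/ 23229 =116.79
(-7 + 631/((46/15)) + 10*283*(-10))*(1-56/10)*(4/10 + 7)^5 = 89637951423749/31250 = 2868414445.56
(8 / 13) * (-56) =-448 / 13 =-34.46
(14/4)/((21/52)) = 26/3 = 8.67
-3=-3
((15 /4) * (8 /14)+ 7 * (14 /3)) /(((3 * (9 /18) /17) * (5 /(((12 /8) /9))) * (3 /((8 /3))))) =99416 /8505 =11.69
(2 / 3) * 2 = 1.33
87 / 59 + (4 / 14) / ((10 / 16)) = 3989 / 2065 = 1.93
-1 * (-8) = 8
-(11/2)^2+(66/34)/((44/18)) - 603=-43007/68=-632.46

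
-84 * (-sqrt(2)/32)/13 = 0.29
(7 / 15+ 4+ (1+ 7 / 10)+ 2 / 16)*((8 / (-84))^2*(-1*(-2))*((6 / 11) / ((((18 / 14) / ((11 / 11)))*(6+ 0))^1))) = 151 / 18711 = 0.01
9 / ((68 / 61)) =549 / 68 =8.07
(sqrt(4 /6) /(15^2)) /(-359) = -sqrt(6) /242325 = -0.00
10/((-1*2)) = -5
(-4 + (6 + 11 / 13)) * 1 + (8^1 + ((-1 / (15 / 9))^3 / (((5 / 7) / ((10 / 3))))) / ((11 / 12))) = 174219 / 17875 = 9.75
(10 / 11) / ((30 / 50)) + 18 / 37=2444 / 1221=2.00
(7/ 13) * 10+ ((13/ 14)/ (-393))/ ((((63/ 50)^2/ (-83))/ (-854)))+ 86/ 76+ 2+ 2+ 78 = -13080347041/ 770549598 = -16.98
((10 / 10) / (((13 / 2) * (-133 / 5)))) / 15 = -2 / 5187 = -0.00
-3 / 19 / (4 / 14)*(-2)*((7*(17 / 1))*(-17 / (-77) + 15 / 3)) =686.67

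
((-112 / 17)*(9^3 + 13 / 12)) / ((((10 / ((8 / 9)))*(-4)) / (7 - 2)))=245308 / 459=534.44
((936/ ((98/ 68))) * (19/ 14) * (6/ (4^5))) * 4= 113373/ 5488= 20.66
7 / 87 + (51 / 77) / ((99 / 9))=10366 / 73689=0.14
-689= -689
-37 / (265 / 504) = -18648 / 265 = -70.37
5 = 5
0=0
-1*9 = -9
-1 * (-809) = 809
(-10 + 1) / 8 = -9 / 8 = -1.12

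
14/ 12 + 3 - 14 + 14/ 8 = -97/ 12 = -8.08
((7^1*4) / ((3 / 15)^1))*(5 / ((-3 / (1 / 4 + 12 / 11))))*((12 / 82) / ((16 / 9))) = -92925 / 3608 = -25.76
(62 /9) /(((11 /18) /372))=46128 /11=4193.45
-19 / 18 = -1.06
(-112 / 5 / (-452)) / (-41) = -28 / 23165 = -0.00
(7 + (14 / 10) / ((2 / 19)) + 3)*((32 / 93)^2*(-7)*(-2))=1670144 / 43245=38.62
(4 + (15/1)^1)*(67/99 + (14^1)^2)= 369949/99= 3736.86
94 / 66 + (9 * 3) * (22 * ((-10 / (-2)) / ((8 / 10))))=245119 / 66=3713.92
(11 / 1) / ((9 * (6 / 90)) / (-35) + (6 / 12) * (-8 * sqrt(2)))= 5775 / 979991- 1347500 * sqrt(2) / 979991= -1.94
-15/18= -5/6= -0.83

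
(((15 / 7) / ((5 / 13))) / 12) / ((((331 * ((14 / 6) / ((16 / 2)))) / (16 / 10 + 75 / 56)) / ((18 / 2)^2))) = 2599857 / 2270660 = 1.14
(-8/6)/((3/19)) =-76/9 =-8.44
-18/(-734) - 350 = -128441/367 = -349.98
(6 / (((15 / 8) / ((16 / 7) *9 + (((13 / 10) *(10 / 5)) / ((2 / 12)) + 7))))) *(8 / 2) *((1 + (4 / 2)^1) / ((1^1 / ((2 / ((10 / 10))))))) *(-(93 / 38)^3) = -58338404496 / 1200325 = -48602.17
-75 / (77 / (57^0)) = -75 / 77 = -0.97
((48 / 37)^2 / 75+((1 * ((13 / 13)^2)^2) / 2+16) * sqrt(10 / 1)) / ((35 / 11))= 8448 / 1197875+363 * sqrt(10) / 70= 16.41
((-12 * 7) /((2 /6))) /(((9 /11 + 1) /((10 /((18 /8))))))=-616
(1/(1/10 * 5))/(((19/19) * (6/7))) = 7/3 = 2.33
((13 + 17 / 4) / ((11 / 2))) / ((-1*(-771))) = 23 / 5654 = 0.00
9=9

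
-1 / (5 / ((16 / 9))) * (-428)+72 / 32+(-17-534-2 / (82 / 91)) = -2943083 / 7380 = -398.79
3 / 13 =0.23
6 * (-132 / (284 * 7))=-0.40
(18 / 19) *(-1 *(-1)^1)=18 / 19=0.95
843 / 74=11.39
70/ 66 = 35/ 33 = 1.06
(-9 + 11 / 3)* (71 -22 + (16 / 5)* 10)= -432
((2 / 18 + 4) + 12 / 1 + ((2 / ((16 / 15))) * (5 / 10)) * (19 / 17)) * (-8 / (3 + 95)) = -1.40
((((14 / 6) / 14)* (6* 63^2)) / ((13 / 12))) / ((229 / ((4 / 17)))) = 190512 / 50609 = 3.76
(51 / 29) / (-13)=-51 / 377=-0.14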